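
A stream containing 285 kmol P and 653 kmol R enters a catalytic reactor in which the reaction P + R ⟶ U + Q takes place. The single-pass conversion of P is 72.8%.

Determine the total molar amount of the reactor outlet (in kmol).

938 kmol

P reacted = 0.728 × 285 = 207.5 kmol; ν_P = −1, so ξ = 207.5/1 = 207.5 kmol.
Outlet amounts (n = n₀ + ν ξ):
  P: 285 − 1(207.5) = 77.52
  R: 653 − 1(207.5) = 445.5
  U: 0 + 1(207.5) = 207.5
  Q: 0 + 1(207.5) = 207.5
Total out = 77.52 + 445.5 + 207.5 + 207.5 = 938 kmol.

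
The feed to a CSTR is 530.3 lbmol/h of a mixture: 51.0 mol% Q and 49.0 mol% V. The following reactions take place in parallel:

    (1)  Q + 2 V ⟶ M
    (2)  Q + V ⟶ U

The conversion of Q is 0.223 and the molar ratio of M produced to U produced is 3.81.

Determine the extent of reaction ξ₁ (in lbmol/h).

Conversion of Q: Q consumed = 0.223 × 270.5 = 60.31 lbmol/h = 1ξ₁ + 1ξ₂.
Selectivity: 1ξ₁ / (1ξ₂) = 3.81 → ξ₁ = 3.81 ξ₂.
Substitute: (1·3.81 + 1) ξ₂ = 60.31 → ξ₂ = 12.54 lbmol/h, ξ₁ = 47.77 lbmol/h.
Outlet amounts (n = n₀ + Σ ν·ξ):
  Q: 270.5 − 1(47.77) − 1(12.54) = 210.1
  V: 259.8 − 2(47.77) − 1(12.54) = 151.8
  M: 0 + 1(47.77) = 47.77
  U: 0 + 1(12.54) = 12.54

ξ₁ = 47.8 lbmol/h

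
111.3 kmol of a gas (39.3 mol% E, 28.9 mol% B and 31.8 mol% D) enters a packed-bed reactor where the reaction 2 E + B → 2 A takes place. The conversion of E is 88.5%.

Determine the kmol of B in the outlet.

12.8 kmol

E reacted = 0.885 × 43.74 = 38.71 kmol; ν_E = −2, so ξ = 38.71/2 = 19.36 kmol.
Outlet amounts (n = n₀ + ν ξ):
  E: 43.74 − 2(19.36) = 5.03
  B: 32.17 − 1(19.36) = 12.81
  A: 0 + 2(19.36) = 38.71
  D: 35.39 (inert)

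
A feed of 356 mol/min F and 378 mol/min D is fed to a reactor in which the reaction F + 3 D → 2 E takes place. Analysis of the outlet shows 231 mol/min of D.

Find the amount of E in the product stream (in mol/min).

For D: n = n₀ − 3ξ → 231 = 378 − 3ξ, giving ξ = 49 mol/min.
Outlet amounts (n = n₀ + ν ξ):
  F: 356 − 1(49) = 307
  D: 378 − 3(49) = 231
  E: 0 + 2(49) = 98

98 mol/min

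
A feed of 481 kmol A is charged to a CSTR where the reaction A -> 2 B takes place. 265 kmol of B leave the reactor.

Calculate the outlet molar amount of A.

348 kmol

For B: n = n₀ + 2ξ → 265 = 0 + 2ξ, giving ξ = 132.5 kmol.
Outlet amounts (n = n₀ + ν ξ):
  A: 481 − 1(132.5) = 348.5
  B: 0 + 2(132.5) = 265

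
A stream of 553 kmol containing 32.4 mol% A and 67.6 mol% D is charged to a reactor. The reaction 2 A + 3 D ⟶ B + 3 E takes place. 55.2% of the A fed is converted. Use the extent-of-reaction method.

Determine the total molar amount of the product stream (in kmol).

A reacted = 0.552 × 179.2 = 98.9 kmol; ν_A = −2, so ξ = 98.9/2 = 49.45 kmol.
Outlet amounts (n = n₀ + ν ξ):
  A: 179.2 − 2(49.45) = 80.27
  D: 373.8 − 3(49.45) = 225.5
  B: 0 + 1(49.45) = 49.45
  E: 0 + 3(49.45) = 148.4
Total out = 80.27 + 225.5 + 49.45 + 148.4 = 503.5 kmol.

504 kmol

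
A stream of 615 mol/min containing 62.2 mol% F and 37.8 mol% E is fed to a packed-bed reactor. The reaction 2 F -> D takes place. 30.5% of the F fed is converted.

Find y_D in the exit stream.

F reacted = 0.305 × 382.5 = 116.7 mol/min; ν_F = −2, so ξ = 116.7/2 = 58.34 mol/min.
Outlet amounts (n = n₀ + ν ξ):
  F: 382.5 − 2(58.34) = 265.9
  D: 0 + 1(58.34) = 58.34
  E: 232.5 (inert)
Total out = 556.7 mol/min; y_D = 58.34 / 556.7 = 0.1048.

0.105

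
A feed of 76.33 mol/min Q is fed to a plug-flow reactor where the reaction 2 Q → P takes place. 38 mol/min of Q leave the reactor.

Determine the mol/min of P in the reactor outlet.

19.2 mol/min

For Q: n = n₀ − 2ξ → 38 = 76.33 − 2ξ, giving ξ = 19.16 mol/min.
Outlet amounts (n = n₀ + ν ξ):
  Q: 76.33 − 2(19.16) = 38
  P: 0 + 1(19.16) = 19.16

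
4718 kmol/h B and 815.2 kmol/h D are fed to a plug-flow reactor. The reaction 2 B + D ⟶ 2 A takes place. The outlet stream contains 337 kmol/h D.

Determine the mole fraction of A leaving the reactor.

0.189

For D: n = n₀ − 1ξ → 337 = 815.2 − 1ξ, giving ξ = 478.2 kmol/h.
Outlet amounts (n = n₀ + ν ξ):
  B: 4718 − 2(478.2) = 3762
  D: 815.2 − 1(478.2) = 337
  A: 0 + 2(478.2) = 956.4
Total out = 5055 kmol/h; y_A = 956.4 / 5055 = 0.1892.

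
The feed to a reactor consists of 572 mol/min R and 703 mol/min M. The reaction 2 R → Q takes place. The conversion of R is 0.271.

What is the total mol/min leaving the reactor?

1200 mol/min

R reacted = 0.271 × 572 = 155 mol/min; ν_R = −2, so ξ = 155/2 = 77.51 mol/min.
Outlet amounts (n = n₀ + ν ξ):
  R: 572 − 2(77.51) = 417
  Q: 0 + 1(77.51) = 77.51
  M: 703 (inert)
Total out = 417 + 77.51 + 703 = 1197 mol/min.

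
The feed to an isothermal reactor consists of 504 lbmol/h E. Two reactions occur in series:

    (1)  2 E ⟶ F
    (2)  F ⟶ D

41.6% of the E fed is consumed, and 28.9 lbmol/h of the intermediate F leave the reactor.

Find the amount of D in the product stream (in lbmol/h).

Conversion of E: E consumed = 2ξ₁ = 0.416 × 504 → ξ₁ = 104.8 lbmol/h.
F balance: n_F = 0 + 1ξ₁ − 1ξ₂ = 28.9 → ξ₂ = (1·104.8 − 28.9)/1 = 75.93 lbmol/h.
Outlet amounts (n = n₀ + Σ ν·ξ):
  E: 504 − 2(104.8) = 294.3
  F: 0 + 1(104.8) − 1(75.93) = 28.9
  D: 0 + 1(75.93) = 75.93

75.9 lbmol/h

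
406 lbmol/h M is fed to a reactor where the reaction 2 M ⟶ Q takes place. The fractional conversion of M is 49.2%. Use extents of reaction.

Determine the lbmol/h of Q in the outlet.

M reacted = 0.492 × 406 = 199.8 lbmol/h; ν_M = −2, so ξ = 199.8/2 = 99.88 lbmol/h.
Outlet amounts (n = n₀ + ν ξ):
  M: 406 − 2(99.88) = 206.2
  Q: 0 + 1(99.88) = 99.88

99.9 lbmol/h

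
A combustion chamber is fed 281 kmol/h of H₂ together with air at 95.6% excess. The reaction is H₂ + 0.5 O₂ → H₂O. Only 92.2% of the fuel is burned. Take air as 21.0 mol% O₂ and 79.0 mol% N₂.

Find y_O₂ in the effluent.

Stoichiometric O₂ = 0.5 × 281 = 140.5 kmol/h; O₂ fed = 140.5 × 1.956 = 274.8 kmol/h.
N₂ fed = 274.8 × 79/21 = 1034 kmol/h.
Fuel reacted = 0.922 × 281 → ξ = 259.1 kmol/h.
Outlet (n = n₀ + ν ξ):
  H₂: 281 − 1(259.1) = 21.92
  O₂: 274.8 − 0.5(259.1) = 145.3
  N₂: 1034 (inert)
  H₂O: 0 + 1(259.1) = 259.1
Total out = 1460 kmol/h; y_O₂ = 145.3 / 1460 = 0.0995.

0.0995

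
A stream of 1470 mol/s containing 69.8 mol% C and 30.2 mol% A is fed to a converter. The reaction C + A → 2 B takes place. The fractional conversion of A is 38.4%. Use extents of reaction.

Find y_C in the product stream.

A reacted = 0.384 × 443.9 = 170.5 mol/s; ν_A = −1, so ξ = 170.5/1 = 170.5 mol/s.
Outlet amounts (n = n₀ + ν ξ):
  C: 1026 − 1(170.5) = 855.6
  A: 443.9 − 1(170.5) = 273.5
  B: 0 + 2(170.5) = 340.9
Total out = 1470 mol/s; y_C = 855.6 / 1470 = 0.582.

0.582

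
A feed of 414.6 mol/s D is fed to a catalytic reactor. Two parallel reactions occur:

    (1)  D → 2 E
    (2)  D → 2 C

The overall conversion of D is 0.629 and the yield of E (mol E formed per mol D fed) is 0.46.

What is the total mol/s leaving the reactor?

Yield of E: 2ξ₁ / 414.6 = 0.46 → ξ₁ = 95.36 mol/s.
Conversion of D: 1ξ₁ + 1ξ₂ = 0.629 × 414.6 = 260.8 → ξ₂ = 165.4 mol/s.
Outlet amounts (n = n₀ + Σ ν·ξ):
  D: 414.6 − 1(95.36) − 1(165.4) = 153.8
  E: 0 + 2(95.36) = 190.7
  C: 0 + 2(165.4) = 330.9
Total out = 153.8 + 190.7 + 330.9 = 675.4 mol/s.

675 mol/s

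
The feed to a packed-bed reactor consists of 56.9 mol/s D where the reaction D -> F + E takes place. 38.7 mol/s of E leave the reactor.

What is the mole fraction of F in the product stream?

0.405

For E: n = n₀ + 1ξ → 38.7 = 0 + 1ξ, giving ξ = 38.7 mol/s.
Outlet amounts (n = n₀ + ν ξ):
  D: 56.9 − 1(38.7) = 18.2
  F: 0 + 1(38.7) = 38.7
  E: 0 + 1(38.7) = 38.7
Total out = 95.6 mol/s; y_F = 38.7 / 95.6 = 0.4048.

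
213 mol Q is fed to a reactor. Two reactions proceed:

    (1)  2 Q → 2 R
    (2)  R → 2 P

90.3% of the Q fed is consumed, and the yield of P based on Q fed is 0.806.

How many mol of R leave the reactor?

106 mol

Conversion of Q: Q consumed = 2ξ₁ = 0.903 × 213 → ξ₁ = 96.17 mol.
Yield of P: 2ξ₂ / 213 = 0.806 → ξ₂ = 85.84 mol.
Outlet amounts (n = n₀ + Σ ν·ξ):
  Q: 213 − 2(96.17) = 20.66
  R: 0 + 2(96.17) − 1(85.84) = 106.5
  P: 0 + 2(85.84) = 171.7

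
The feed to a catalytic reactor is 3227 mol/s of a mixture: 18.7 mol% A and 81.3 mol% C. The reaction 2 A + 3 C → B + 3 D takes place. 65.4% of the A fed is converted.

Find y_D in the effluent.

A reacted = 0.654 × 603.4 = 394.7 mol/s; ν_A = −2, so ξ = 394.7/2 = 197.3 mol/s.
Outlet amounts (n = n₀ + ν ξ):
  A: 603.4 − 2(197.3) = 208.8
  C: 2624 − 3(197.3) = 2032
  B: 0 + 1(197.3) = 197.3
  D: 0 + 3(197.3) = 592
Total out = 3030 mol/s; y_D = 592 / 3030 = 0.1954.

0.195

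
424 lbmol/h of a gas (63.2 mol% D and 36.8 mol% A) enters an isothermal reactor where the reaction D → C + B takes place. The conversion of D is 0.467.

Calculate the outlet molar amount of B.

D reacted = 0.467 × 268 = 125.1 lbmol/h; ν_D = −1, so ξ = 125.1/1 = 125.1 lbmol/h.
Outlet amounts (n = n₀ + ν ξ):
  D: 268 − 1(125.1) = 142.8
  C: 0 + 1(125.1) = 125.1
  B: 0 + 1(125.1) = 125.1
  A: 156 (inert)

125 lbmol/h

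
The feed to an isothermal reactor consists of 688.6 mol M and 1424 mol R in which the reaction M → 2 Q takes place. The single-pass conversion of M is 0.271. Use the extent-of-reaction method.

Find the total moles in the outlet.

2300 mol

M reacted = 0.271 × 688.6 = 186.6 mol; ν_M = −1, so ξ = 186.6/1 = 186.6 mol.
Outlet amounts (n = n₀ + ν ξ):
  M: 688.6 − 1(186.6) = 502
  Q: 0 + 2(186.6) = 373.2
  R: 1424 (inert)
Total out = 502 + 373.2 + 1424 = 2299 mol.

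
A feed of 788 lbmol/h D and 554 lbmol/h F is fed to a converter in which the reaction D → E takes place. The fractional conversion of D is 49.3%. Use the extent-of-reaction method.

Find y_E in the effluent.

0.289

D reacted = 0.493 × 788 = 388.5 lbmol/h; ν_D = −1, so ξ = 388.5/1 = 388.5 lbmol/h.
Outlet amounts (n = n₀ + ν ξ):
  D: 788 − 1(388.5) = 399.5
  E: 0 + 1(388.5) = 388.5
  F: 554 (inert)
Total out = 1342 lbmol/h; y_E = 388.5 / 1342 = 0.2895.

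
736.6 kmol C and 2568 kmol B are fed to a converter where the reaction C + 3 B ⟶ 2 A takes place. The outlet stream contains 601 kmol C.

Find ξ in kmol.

For C: n = n₀ − 1ξ → 601 = 736.6 − 1ξ, giving ξ = 135.6 kmol.
Outlet amounts (n = n₀ + ν ξ):
  C: 736.6 − 1(135.6) = 601
  B: 2568 − 3(135.6) = 2161
  A: 0 + 2(135.6) = 271.2

ξ = 136 kmol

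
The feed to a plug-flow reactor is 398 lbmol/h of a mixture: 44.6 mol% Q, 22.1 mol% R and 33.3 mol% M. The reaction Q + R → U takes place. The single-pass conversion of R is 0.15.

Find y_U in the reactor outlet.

R reacted = 0.15 × 87.96 = 13.19 lbmol/h; ν_R = −1, so ξ = 13.19/1 = 13.19 lbmol/h.
Outlet amounts (n = n₀ + ν ξ):
  Q: 177.5 − 1(13.19) = 164.3
  R: 87.96 − 1(13.19) = 74.76
  U: 0 + 1(13.19) = 13.19
  M: 132.5 (inert)
Total out = 384.8 lbmol/h; y_U = 13.19 / 384.8 = 0.03429.

0.0343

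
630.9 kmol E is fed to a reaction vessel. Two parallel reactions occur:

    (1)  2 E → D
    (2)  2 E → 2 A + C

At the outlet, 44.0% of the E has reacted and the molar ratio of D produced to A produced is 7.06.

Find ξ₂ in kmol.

ξ₂ = 9.18 kmol

Conversion of E: E consumed = 0.44 × 630.9 = 277.6 kmol = 2ξ₁ + 2ξ₂.
Selectivity: 1ξ₁ / (2ξ₂) = 7.06 → ξ₁ = 14.12 ξ₂.
Substitute: (2·14.12 + 2) ξ₂ = 277.6 → ξ₂ = 9.18 kmol, ξ₁ = 129.6 kmol.
Outlet amounts (n = n₀ + Σ ν·ξ):
  E: 630.9 − 2(129.6) − 2(9.18) = 353.3
  D: 0 + 1(129.6) = 129.6
  A: 0 + 2(9.18) = 18.36
  C: 0 + 1(9.18) = 9.18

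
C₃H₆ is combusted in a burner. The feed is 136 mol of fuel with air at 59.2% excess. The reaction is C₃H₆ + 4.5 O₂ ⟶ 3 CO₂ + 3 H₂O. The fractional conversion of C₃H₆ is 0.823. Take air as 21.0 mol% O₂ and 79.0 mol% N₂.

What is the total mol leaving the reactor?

Stoichiometric O₂ = 4.5 × 136 = 612 mol; O₂ fed = 612 × 1.592 = 974.3 mol.
N₂ fed = 974.3 × 79/21 = 3665 mol.
Fuel reacted = 0.823 × 136 → ξ = 111.9 mol.
Outlet (n = n₀ + ν ξ):
  C₃H₆: 136 − 1(111.9) = 24.07
  O₂: 974.3 − 4.5(111.9) = 470.6
  N₂: 3665 (inert)
  CO₂: 0 + 3(111.9) = 335.8
  H₂O: 0 + 3(111.9) = 335.8
Total out = 24.07 + 470.6 + 3665 + 335.8 + 335.8 = 4832 mol.

4830 mol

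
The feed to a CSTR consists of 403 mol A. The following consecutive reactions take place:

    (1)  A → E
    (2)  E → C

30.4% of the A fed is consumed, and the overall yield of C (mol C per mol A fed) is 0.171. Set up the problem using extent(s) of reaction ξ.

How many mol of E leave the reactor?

53.6 mol

Conversion of A: A consumed = 1ξ₁ = 0.304 × 403 → ξ₁ = 122.5 mol.
Yield of C: 1ξ₂ / 403 = 0.171 → ξ₂ = 68.91 mol.
Outlet amounts (n = n₀ + Σ ν·ξ):
  A: 403 − 1(122.5) = 280.5
  E: 0 + 1(122.5) − 1(68.91) = 53.6
  C: 0 + 1(68.91) = 68.91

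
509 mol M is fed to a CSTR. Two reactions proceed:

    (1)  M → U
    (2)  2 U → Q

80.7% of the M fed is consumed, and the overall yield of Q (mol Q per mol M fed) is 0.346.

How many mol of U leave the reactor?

Conversion of M: M consumed = 1ξ₁ = 0.807 × 509 → ξ₁ = 410.8 mol.
Yield of Q: 1ξ₂ / 509 = 0.346 → ξ₂ = 176.1 mol.
Outlet amounts (n = n₀ + Σ ν·ξ):
  M: 509 − 1(410.8) = 98.24
  U: 0 + 1(410.8) − 2(176.1) = 58.54
  Q: 0 + 1(176.1) = 176.1

58.5 mol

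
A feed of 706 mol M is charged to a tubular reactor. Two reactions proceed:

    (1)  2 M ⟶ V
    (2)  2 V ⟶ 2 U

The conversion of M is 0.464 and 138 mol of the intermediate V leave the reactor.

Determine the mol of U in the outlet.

25.8 mol

Conversion of M: M consumed = 2ξ₁ = 0.464 × 706 → ξ₁ = 163.8 mol.
V balance: n_V = 0 + 1ξ₁ − 2ξ₂ = 138 → ξ₂ = (1·163.8 − 138)/2 = 12.9 mol.
Outlet amounts (n = n₀ + Σ ν·ξ):
  M: 706 − 2(163.8) = 378.4
  V: 0 + 1(163.8) − 2(12.9) = 138
  U: 0 + 2(12.9) = 25.79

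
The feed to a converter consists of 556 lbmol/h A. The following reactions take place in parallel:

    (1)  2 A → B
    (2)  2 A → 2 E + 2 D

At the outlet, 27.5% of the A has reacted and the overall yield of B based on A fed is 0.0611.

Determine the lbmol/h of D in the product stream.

85 lbmol/h

Yield of B: 1ξ₁ / 556 = 0.0611 → ξ₁ = 33.97 lbmol/h.
Conversion of A: 2ξ₁ + 2ξ₂ = 0.275 × 556 = 152.9 → ξ₂ = 42.48 lbmol/h.
Outlet amounts (n = n₀ + Σ ν·ξ):
  A: 556 − 2(33.97) − 2(42.48) = 403.1
  B: 0 + 1(33.97) = 33.97
  E: 0 + 2(42.48) = 84.96
  D: 0 + 2(42.48) = 84.96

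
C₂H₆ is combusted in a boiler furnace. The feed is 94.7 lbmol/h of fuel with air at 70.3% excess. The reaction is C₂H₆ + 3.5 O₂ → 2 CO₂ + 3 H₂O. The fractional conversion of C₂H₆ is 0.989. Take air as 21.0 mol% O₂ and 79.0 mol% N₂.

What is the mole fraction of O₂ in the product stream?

Stoichiometric O₂ = 3.5 × 94.7 = 331.4 lbmol/h; O₂ fed = 331.4 × 1.703 = 564.5 lbmol/h.
N₂ fed = 564.5 × 79/21 = 2123 lbmol/h.
Fuel reacted = 0.989 × 94.7 → ξ = 93.66 lbmol/h.
Outlet (n = n₀ + ν ξ):
  C₂H₆: 94.7 − 1(93.66) = 1.042
  O₂: 564.5 − 3.5(93.66) = 236.7
  N₂: 2123 (inert)
  CO₂: 0 + 2(93.66) = 187.3
  H₂O: 0 + 3(93.66) = 281
Total out = 2829 lbmol/h; y_O₂ = 236.7 / 2829 = 0.08364.

0.0836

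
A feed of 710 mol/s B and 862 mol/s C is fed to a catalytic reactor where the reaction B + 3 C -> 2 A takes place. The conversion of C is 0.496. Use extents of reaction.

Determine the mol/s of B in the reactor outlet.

567 mol/s

C reacted = 0.496 × 862 = 427.6 mol/s; ν_C = −3, so ξ = 427.6/3 = 142.5 mol/s.
Outlet amounts (n = n₀ + ν ξ):
  B: 710 − 1(142.5) = 567.5
  C: 862 − 3(142.5) = 434.4
  A: 0 + 2(142.5) = 285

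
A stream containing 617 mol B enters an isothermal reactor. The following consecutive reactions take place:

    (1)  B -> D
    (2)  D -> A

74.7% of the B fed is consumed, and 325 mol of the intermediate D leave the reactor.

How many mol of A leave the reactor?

Conversion of B: B consumed = 1ξ₁ = 0.747 × 617 → ξ₁ = 460.9 mol.
D balance: n_D = 0 + 1ξ₁ − 1ξ₂ = 325 → ξ₂ = (1·460.9 − 325)/1 = 135.9 mol.
Outlet amounts (n = n₀ + Σ ν·ξ):
  B: 617 − 1(460.9) = 156.1
  D: 0 + 1(460.9) − 1(135.9) = 325
  A: 0 + 1(135.9) = 135.9

136 mol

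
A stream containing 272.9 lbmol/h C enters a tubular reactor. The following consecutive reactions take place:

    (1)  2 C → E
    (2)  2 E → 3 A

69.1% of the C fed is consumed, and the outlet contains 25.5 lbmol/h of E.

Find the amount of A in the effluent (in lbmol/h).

103 lbmol/h

Conversion of C: C consumed = 2ξ₁ = 0.691 × 272.9 → ξ₁ = 94.29 lbmol/h.
E balance: n_E = 0 + 1ξ₁ − 2ξ₂ = 25.5 → ξ₂ = (1·94.29 − 25.5)/2 = 34.39 lbmol/h.
Outlet amounts (n = n₀ + Σ ν·ξ):
  C: 272.9 − 2(94.29) = 84.33
  E: 0 + 1(94.29) − 2(34.39) = 25.5
  A: 0 + 3(34.39) = 103.2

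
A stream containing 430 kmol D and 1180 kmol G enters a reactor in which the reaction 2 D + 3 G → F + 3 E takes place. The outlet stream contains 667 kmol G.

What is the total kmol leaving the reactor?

For G: n = n₀ − 3ξ → 667 = 1180 − 3ξ, giving ξ = 171 kmol.
Outlet amounts (n = n₀ + ν ξ):
  D: 430 − 2(171) = 88
  G: 1180 − 3(171) = 667
  F: 0 + 1(171) = 171
  E: 0 + 3(171) = 513
Total out = 88 + 667 + 171 + 513 = 1439 kmol.

1440 kmol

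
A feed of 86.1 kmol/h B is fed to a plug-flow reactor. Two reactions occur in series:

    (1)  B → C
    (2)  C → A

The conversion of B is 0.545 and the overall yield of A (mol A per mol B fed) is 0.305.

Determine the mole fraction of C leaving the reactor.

0.24

Conversion of B: B consumed = 1ξ₁ = 0.545 × 86.1 → ξ₁ = 46.92 kmol/h.
Yield of A: 1ξ₂ / 86.1 = 0.305 → ξ₂ = 26.26 kmol/h.
Outlet amounts (n = n₀ + Σ ν·ξ):
  B: 86.1 − 1(46.92) = 39.18
  C: 0 + 1(46.92) − 1(26.26) = 20.66
  A: 0 + 1(26.26) = 26.26
Total out = 86.1 kmol/h; y_C = 20.66 / 86.1 = 0.24.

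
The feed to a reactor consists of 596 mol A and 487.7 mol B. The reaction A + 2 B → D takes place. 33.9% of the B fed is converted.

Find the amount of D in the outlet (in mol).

82.7 mol

B reacted = 0.339 × 487.7 = 165.3 mol; ν_B = −2, so ξ = 165.3/2 = 82.67 mol.
Outlet amounts (n = n₀ + ν ξ):
  A: 596 − 1(82.67) = 513.3
  B: 487.7 − 2(82.67) = 322.4
  D: 0 + 1(82.67) = 82.67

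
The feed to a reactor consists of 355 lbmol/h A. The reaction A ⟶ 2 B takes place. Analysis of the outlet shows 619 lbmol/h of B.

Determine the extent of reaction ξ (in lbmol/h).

For B: n = n₀ + 2ξ → 619 = 0 + 2ξ, giving ξ = 309.5 lbmol/h.
Outlet amounts (n = n₀ + ν ξ):
  A: 355 − 1(309.5) = 45.5
  B: 0 + 2(309.5) = 619

ξ = 310 lbmol/h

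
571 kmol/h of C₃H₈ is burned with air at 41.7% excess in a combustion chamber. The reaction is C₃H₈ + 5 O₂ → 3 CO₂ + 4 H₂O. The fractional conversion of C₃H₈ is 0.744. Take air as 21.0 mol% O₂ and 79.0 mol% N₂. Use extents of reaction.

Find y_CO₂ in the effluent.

0.0629

Stoichiometric O₂ = 5 × 571 = 2855 kmol/h; O₂ fed = 2855 × 1.417 = 4046 kmol/h.
N₂ fed = 4046 × 79/21 = 15220 kmol/h.
Fuel reacted = 0.744 × 571 → ξ = 424.8 kmol/h.
Outlet (n = n₀ + ν ξ):
  C₃H₈: 571 − 1(424.8) = 146.2
  O₂: 4046 − 5(424.8) = 1921
  N₂: 15220 (inert)
  CO₂: 0 + 3(424.8) = 1274
  H₂O: 0 + 4(424.8) = 1699
Total out = 20260 kmol/h; y_CO₂ = 1274 / 20260 = 0.0629.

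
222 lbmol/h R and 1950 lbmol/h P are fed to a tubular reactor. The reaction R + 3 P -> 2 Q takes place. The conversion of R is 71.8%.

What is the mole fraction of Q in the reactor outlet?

0.172

R reacted = 0.718 × 222 = 159.4 lbmol/h; ν_R = −1, so ξ = 159.4/1 = 159.4 lbmol/h.
Outlet amounts (n = n₀ + ν ξ):
  R: 222 − 1(159.4) = 62.6
  P: 1950 − 3(159.4) = 1472
  Q: 0 + 2(159.4) = 318.8
Total out = 1853 lbmol/h; y_Q = 318.8 / 1853 = 0.172.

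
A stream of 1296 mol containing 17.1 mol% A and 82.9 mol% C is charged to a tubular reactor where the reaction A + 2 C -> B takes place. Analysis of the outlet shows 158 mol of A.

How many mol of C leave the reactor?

For A: n = n₀ − 1ξ → 158 = 221.6 − 1ξ, giving ξ = 63.62 mol.
Outlet amounts (n = n₀ + ν ξ):
  A: 221.6 − 1(63.62) = 158
  C: 1074 − 2(63.62) = 947.2
  B: 0 + 1(63.62) = 63.62

947 mol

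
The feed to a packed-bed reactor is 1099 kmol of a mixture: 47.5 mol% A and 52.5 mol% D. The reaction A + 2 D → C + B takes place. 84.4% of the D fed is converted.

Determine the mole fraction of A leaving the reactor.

D reacted = 0.844 × 577 = 487 kmol; ν_D = −2, so ξ = 487/2 = 243.5 kmol.
Outlet amounts (n = n₀ + ν ξ):
  A: 522 − 1(243.5) = 278.5
  D: 577 − 2(243.5) = 90.01
  C: 0 + 1(243.5) = 243.5
  B: 0 + 1(243.5) = 243.5
Total out = 855.5 kmol; y_A = 278.5 / 855.5 = 0.3256.

0.326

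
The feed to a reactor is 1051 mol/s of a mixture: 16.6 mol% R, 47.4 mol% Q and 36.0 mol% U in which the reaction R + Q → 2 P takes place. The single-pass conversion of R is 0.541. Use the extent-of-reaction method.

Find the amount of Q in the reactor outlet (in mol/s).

404 mol/s

R reacted = 0.541 × 174.5 = 94.39 mol/s; ν_R = −1, so ξ = 94.39/1 = 94.39 mol/s.
Outlet amounts (n = n₀ + ν ξ):
  R: 174.5 − 1(94.39) = 80.08
  Q: 498.2 − 1(94.39) = 403.8
  P: 0 + 2(94.39) = 188.8
  U: 378.4 (inert)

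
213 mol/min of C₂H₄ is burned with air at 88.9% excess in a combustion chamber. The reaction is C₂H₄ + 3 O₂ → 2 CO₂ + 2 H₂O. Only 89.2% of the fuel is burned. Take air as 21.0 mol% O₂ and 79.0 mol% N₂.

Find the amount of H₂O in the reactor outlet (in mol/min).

380 mol/min

Stoichiometric O₂ = 3 × 213 = 639 mol/min; O₂ fed = 639 × 1.889 = 1207 mol/min.
N₂ fed = 1207 × 79/21 = 4541 mol/min.
Fuel reacted = 0.892 × 213 → ξ = 190 mol/min.
Outlet (n = n₀ + ν ξ):
  C₂H₄: 213 − 1(190) = 23
  O₂: 1207 − 3(190) = 637.1
  N₂: 4541 (inert)
  CO₂: 0 + 2(190) = 380
  H₂O: 0 + 2(190) = 380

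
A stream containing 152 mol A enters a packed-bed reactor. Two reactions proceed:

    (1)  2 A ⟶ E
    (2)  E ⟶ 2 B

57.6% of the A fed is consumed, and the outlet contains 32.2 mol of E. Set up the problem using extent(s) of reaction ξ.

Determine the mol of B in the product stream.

Conversion of A: A consumed = 2ξ₁ = 0.576 × 152 → ξ₁ = 43.78 mol.
E balance: n_E = 0 + 1ξ₁ − 1ξ₂ = 32.2 → ξ₂ = (1·43.78 − 32.2)/1 = 11.58 mol.
Outlet amounts (n = n₀ + Σ ν·ξ):
  A: 152 − 2(43.78) = 64.45
  E: 0 + 1(43.78) − 1(11.58) = 32.2
  B: 0 + 2(11.58) = 23.15

23.2 mol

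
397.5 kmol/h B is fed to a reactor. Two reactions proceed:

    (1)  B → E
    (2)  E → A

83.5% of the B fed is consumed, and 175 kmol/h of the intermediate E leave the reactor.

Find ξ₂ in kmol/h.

Conversion of B: B consumed = 1ξ₁ = 0.835 × 397.5 → ξ₁ = 331.9 kmol/h.
E balance: n_E = 0 + 1ξ₁ − 1ξ₂ = 175 → ξ₂ = (1·331.9 − 175)/1 = 156.9 kmol/h.
Outlet amounts (n = n₀ + Σ ν·ξ):
  B: 397.5 − 1(331.9) = 65.59
  E: 0 + 1(331.9) − 1(156.9) = 175
  A: 0 + 1(156.9) = 156.9

ξ₂ = 157 kmol/h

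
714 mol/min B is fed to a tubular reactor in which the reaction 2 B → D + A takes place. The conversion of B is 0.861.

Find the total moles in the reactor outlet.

714 mol/min

B reacted = 0.861 × 714 = 614.8 mol/min; ν_B = −2, so ξ = 614.8/2 = 307.4 mol/min.
Outlet amounts (n = n₀ + ν ξ):
  B: 714 − 2(307.4) = 99.25
  D: 0 + 1(307.4) = 307.4
  A: 0 + 1(307.4) = 307.4
Total out = 99.25 + 307.4 + 307.4 = 714 mol/min.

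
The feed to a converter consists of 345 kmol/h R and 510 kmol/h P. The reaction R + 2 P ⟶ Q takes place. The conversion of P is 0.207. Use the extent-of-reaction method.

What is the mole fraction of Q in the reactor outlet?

P reacted = 0.207 × 510 = 105.6 kmol/h; ν_P = −2, so ξ = 105.6/2 = 52.78 kmol/h.
Outlet amounts (n = n₀ + ν ξ):
  R: 345 − 1(52.78) = 292.2
  P: 510 − 2(52.78) = 404.4
  Q: 0 + 1(52.78) = 52.78
Total out = 749.4 kmol/h; y_Q = 52.78 / 749.4 = 0.07043.

0.0704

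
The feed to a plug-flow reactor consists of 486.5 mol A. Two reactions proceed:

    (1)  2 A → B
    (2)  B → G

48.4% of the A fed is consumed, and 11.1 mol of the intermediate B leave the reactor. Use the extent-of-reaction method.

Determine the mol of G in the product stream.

107 mol

Conversion of A: A consumed = 2ξ₁ = 0.484 × 486.5 → ξ₁ = 117.7 mol.
B balance: n_B = 0 + 1ξ₁ − 1ξ₂ = 11.1 → ξ₂ = (1·117.7 − 11.1)/1 = 106.6 mol.
Outlet amounts (n = n₀ + Σ ν·ξ):
  A: 486.5 − 2(117.7) = 251
  B: 0 + 1(117.7) − 1(106.6) = 11.1
  G: 0 + 1(106.6) = 106.6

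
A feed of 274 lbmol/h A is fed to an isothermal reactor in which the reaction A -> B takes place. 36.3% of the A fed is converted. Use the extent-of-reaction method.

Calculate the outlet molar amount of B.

99.5 lbmol/h

A reacted = 0.363 × 274 = 99.46 lbmol/h; ν_A = −1, so ξ = 99.46/1 = 99.46 lbmol/h.
Outlet amounts (n = n₀ + ν ξ):
  A: 274 − 1(99.46) = 174.5
  B: 0 + 1(99.46) = 99.46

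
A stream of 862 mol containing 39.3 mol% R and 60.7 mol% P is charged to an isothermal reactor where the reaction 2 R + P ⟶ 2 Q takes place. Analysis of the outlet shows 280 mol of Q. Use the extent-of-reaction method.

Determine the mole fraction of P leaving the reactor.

For Q: n = n₀ + 2ξ → 280 = 0 + 2ξ, giving ξ = 140 mol.
Outlet amounts (n = n₀ + ν ξ):
  R: 338.8 − 2(140) = 58.77
  P: 523.2 − 1(140) = 383.2
  Q: 0 + 2(140) = 280
Total out = 722 mol; y_P = 383.2 / 722 = 0.5308.

0.531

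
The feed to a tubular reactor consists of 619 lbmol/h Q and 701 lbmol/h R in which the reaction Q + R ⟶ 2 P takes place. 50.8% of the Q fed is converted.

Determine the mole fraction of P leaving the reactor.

0.476

Q reacted = 0.508 × 619 = 314.5 lbmol/h; ν_Q = −1, so ξ = 314.5/1 = 314.5 lbmol/h.
Outlet amounts (n = n₀ + ν ξ):
  Q: 619 − 1(314.5) = 304.5
  R: 701 − 1(314.5) = 386.5
  P: 0 + 2(314.5) = 628.9
Total out = 1320 lbmol/h; y_P = 628.9 / 1320 = 0.4764.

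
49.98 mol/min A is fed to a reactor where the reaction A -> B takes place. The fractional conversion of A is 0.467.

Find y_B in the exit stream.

A reacted = 0.467 × 49.98 = 23.34 mol/min; ν_A = −1, so ξ = 23.34/1 = 23.34 mol/min.
Outlet amounts (n = n₀ + ν ξ):
  A: 49.98 − 1(23.34) = 26.64
  B: 0 + 1(23.34) = 23.34
Total out = 49.98 mol/min; y_B = 23.34 / 49.98 = 0.467.

0.467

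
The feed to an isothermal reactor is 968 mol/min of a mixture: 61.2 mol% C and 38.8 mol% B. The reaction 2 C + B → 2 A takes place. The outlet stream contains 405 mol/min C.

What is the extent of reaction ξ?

For C: n = n₀ − 2ξ → 405 = 592.4 − 2ξ, giving ξ = 93.71 mol/min.
Outlet amounts (n = n₀ + ν ξ):
  C: 592.4 − 2(93.71) = 405
  B: 375.6 − 1(93.71) = 281.9
  A: 0 + 2(93.71) = 187.4

ξ = 93.7 mol/min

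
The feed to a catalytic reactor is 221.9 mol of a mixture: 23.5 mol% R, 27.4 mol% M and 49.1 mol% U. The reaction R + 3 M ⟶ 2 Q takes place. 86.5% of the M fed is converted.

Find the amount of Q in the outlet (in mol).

M reacted = 0.865 × 60.8 = 52.59 mol; ν_M = −3, so ξ = 52.59/3 = 17.53 mol.
Outlet amounts (n = n₀ + ν ξ):
  R: 52.15 − 1(17.53) = 34.62
  M: 60.8 − 3(17.53) = 8.208
  Q: 0 + 2(17.53) = 35.06
  U: 109 (inert)

35.1 mol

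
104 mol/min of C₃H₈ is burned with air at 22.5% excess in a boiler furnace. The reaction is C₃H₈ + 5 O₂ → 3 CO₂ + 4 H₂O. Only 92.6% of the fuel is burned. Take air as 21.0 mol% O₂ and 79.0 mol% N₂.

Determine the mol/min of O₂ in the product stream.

155 mol/min

Stoichiometric O₂ = 5 × 104 = 520 mol/min; O₂ fed = 520 × 1.225 = 637 mol/min.
N₂ fed = 637 × 79/21 = 2396 mol/min.
Fuel reacted = 0.926 × 104 → ξ = 96.3 mol/min.
Outlet (n = n₀ + ν ξ):
  C₃H₈: 104 − 1(96.3) = 7.696
  O₂: 637 − 5(96.3) = 155.5
  N₂: 2396 (inert)
  CO₂: 0 + 3(96.3) = 288.9
  H₂O: 0 + 4(96.3) = 385.2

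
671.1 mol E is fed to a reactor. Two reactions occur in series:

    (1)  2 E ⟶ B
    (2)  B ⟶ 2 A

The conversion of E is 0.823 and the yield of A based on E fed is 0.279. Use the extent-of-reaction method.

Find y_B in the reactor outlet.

0.374

Conversion of E: E consumed = 2ξ₁ = 0.823 × 671.1 → ξ₁ = 276.2 mol.
Yield of A: 2ξ₂ / 671.1 = 0.279 → ξ₂ = 93.62 mol.
Outlet amounts (n = n₀ + Σ ν·ξ):
  E: 671.1 − 2(276.2) = 118.8
  B: 0 + 1(276.2) − 1(93.62) = 182.5
  A: 0 + 2(93.62) = 187.2
Total out = 488.6 mol; y_B = 182.5 / 488.6 = 0.3736.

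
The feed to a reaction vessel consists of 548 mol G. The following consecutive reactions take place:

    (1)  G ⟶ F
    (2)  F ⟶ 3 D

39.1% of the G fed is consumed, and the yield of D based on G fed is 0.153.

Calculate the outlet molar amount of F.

Conversion of G: G consumed = 1ξ₁ = 0.391 × 548 → ξ₁ = 214.3 mol.
Yield of D: 3ξ₂ / 548 = 0.153 → ξ₂ = 27.95 mol.
Outlet amounts (n = n₀ + Σ ν·ξ):
  G: 548 − 1(214.3) = 333.7
  F: 0 + 1(214.3) − 1(27.95) = 186.3
  D: 0 + 3(27.95) = 83.84

186 mol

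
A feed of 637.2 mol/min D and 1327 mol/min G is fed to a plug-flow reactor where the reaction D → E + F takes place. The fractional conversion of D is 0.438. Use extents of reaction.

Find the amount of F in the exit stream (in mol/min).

279 mol/min

D reacted = 0.438 × 637.2 = 279.1 mol/min; ν_D = −1, so ξ = 279.1/1 = 279.1 mol/min.
Outlet amounts (n = n₀ + ν ξ):
  D: 637.2 − 1(279.1) = 358.1
  E: 0 + 1(279.1) = 279.1
  F: 0 + 1(279.1) = 279.1
  G: 1327 (inert)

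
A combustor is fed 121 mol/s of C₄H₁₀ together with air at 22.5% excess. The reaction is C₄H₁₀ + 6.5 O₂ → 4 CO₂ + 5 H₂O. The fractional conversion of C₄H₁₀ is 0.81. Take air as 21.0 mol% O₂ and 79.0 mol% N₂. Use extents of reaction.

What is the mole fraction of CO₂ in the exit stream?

0.0807

Stoichiometric O₂ = 6.5 × 121 = 786.5 mol/s; O₂ fed = 786.5 × 1.225 = 963.5 mol/s.
N₂ fed = 963.5 × 79/21 = 3624 mol/s.
Fuel reacted = 0.81 × 121 → ξ = 98.01 mol/s.
Outlet (n = n₀ + ν ξ):
  C₄H₁₀: 121 − 1(98.01) = 22.99
  O₂: 963.5 − 6.5(98.01) = 326.4
  N₂: 3624 (inert)
  CO₂: 0 + 4(98.01) = 392
  H₂O: 0 + 5(98.01) = 490.1
Total out = 4856 mol/s; y_CO₂ = 392 / 4856 = 0.08073.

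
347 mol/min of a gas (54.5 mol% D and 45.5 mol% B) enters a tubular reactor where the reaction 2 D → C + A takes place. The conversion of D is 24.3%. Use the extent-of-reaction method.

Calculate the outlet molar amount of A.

D reacted = 0.243 × 189.1 = 45.95 mol/min; ν_D = −2, so ξ = 45.95/2 = 22.98 mol/min.
Outlet amounts (n = n₀ + ν ξ):
  D: 189.1 − 2(22.98) = 143.2
  C: 0 + 1(22.98) = 22.98
  A: 0 + 1(22.98) = 22.98
  B: 157.9 (inert)

23 mol/min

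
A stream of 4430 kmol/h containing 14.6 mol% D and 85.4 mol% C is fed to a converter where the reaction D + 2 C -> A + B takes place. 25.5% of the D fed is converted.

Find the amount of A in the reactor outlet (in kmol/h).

D reacted = 0.255 × 646.8 = 164.9 kmol/h; ν_D = −1, so ξ = 164.9/1 = 164.9 kmol/h.
Outlet amounts (n = n₀ + ν ξ):
  D: 646.8 − 1(164.9) = 481.9
  C: 3783 − 2(164.9) = 3453
  A: 0 + 1(164.9) = 164.9
  B: 0 + 1(164.9) = 164.9

165 kmol/h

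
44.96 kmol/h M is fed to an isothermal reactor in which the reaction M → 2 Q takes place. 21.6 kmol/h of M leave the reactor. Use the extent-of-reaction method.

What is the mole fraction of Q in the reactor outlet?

0.684

For M: n = n₀ − 1ξ → 21.6 = 44.96 − 1ξ, giving ξ = 23.36 kmol/h.
Outlet amounts (n = n₀ + ν ξ):
  M: 44.96 − 1(23.36) = 21.6
  Q: 0 + 2(23.36) = 46.72
Total out = 68.32 kmol/h; y_Q = 46.72 / 68.32 = 0.6838.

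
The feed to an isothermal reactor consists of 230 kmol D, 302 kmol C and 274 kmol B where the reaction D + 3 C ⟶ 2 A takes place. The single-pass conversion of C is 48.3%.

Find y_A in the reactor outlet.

C reacted = 0.483 × 302 = 145.9 kmol; ν_C = −3, so ξ = 145.9/3 = 48.62 kmol.
Outlet amounts (n = n₀ + ν ξ):
  D: 230 − 1(48.62) = 181.4
  C: 302 − 3(48.62) = 156.1
  A: 0 + 2(48.62) = 97.24
  B: 274 (inert)
Total out = 708.8 kmol; y_A = 97.24 / 708.8 = 0.1372.

0.137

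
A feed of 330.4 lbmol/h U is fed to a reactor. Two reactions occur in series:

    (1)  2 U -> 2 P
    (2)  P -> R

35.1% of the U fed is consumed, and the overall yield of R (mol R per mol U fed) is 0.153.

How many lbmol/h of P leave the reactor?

65.4 lbmol/h

Conversion of U: U consumed = 2ξ₁ = 0.351 × 330.4 → ξ₁ = 57.99 lbmol/h.
Yield of R: 1ξ₂ / 330.4 = 0.153 → ξ₂ = 50.55 lbmol/h.
Outlet amounts (n = n₀ + Σ ν·ξ):
  U: 330.4 − 2(57.99) = 214.4
  P: 0 + 2(57.99) − 1(50.55) = 65.42
  R: 0 + 1(50.55) = 50.55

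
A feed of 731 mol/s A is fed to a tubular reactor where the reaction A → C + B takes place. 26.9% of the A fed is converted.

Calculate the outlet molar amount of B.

197 mol/s

A reacted = 0.269 × 731 = 196.6 mol/s; ν_A = −1, so ξ = 196.6/1 = 196.6 mol/s.
Outlet amounts (n = n₀ + ν ξ):
  A: 731 − 1(196.6) = 534.4
  C: 0 + 1(196.6) = 196.6
  B: 0 + 1(196.6) = 196.6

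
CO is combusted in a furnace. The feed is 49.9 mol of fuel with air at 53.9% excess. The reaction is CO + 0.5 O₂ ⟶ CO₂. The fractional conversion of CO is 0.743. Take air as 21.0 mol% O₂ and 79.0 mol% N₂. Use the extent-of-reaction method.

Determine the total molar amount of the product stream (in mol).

214 mol

Stoichiometric O₂ = 0.5 × 49.9 = 24.95 mol; O₂ fed = 24.95 × 1.539 = 38.4 mol.
N₂ fed = 38.4 × 79/21 = 144.4 mol.
Fuel reacted = 0.743 × 49.9 → ξ = 37.08 mol.
Outlet (n = n₀ + ν ξ):
  CO: 49.9 − 1(37.08) = 12.82
  O₂: 38.4 − 0.5(37.08) = 19.86
  N₂: 144.4 (inert)
  CO₂: 0 + 1(37.08) = 37.08
Total out = 12.82 + 19.86 + 144.4 + 37.08 = 214.2 mol.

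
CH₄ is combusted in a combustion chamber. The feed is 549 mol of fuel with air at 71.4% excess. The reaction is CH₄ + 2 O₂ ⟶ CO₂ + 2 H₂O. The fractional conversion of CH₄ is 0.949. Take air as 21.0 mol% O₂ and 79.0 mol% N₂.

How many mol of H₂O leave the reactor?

1040 mol

Stoichiometric O₂ = 2 × 549 = 1098 mol; O₂ fed = 1098 × 1.714 = 1882 mol.
N₂ fed = 1882 × 79/21 = 7080 mol.
Fuel reacted = 0.949 × 549 → ξ = 521 mol.
Outlet (n = n₀ + ν ξ):
  CH₄: 549 − 1(521) = 28
  O₂: 1882 − 2(521) = 840
  N₂: 7080 (inert)
  CO₂: 0 + 1(521) = 521
  H₂O: 0 + 2(521) = 1042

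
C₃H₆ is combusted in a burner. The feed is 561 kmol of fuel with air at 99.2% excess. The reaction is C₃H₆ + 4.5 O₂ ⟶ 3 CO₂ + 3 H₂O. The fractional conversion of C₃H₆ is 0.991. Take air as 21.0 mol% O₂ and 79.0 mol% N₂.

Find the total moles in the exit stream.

24800 kmol

Stoichiometric O₂ = 4.5 × 561 = 2524 kmol; O₂ fed = 2524 × 1.992 = 5029 kmol.
N₂ fed = 5029 × 79/21 = 18920 kmol.
Fuel reacted = 0.991 × 561 → ξ = 556 kmol.
Outlet (n = n₀ + ν ξ):
  C₃H₆: 561 − 1(556) = 5.049
  O₂: 5029 − 4.5(556) = 2527
  N₂: 18920 (inert)
  CO₂: 0 + 3(556) = 1668
  H₂O: 0 + 3(556) = 1668
Total out = 5.049 + 2527 + 18920 + 1668 + 1668 = 24790 kmol.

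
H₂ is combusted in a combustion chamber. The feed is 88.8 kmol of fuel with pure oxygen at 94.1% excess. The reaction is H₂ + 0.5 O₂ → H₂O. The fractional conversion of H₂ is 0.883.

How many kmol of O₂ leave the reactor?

47 kmol

Stoichiometric O₂ = 0.5 × 88.8 = 44.4 kmol; O₂ fed = 44.4 × 1.941 = 86.18 kmol.
Fuel reacted = 0.883 × 88.8 → ξ = 78.41 kmol.
Outlet (n = n₀ + ν ξ):
  H₂: 88.8 − 1(78.41) = 10.39
  O₂: 86.18 − 0.5(78.41) = 46.98
  H₂O: 0 + 1(78.41) = 78.41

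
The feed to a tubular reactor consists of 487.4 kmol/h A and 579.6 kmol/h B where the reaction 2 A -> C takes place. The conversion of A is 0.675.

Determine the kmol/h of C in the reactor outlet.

A reacted = 0.675 × 487.4 = 329 kmol/h; ν_A = −2, so ξ = 329/2 = 164.5 kmol/h.
Outlet amounts (n = n₀ + ν ξ):
  A: 487.4 − 2(164.5) = 158.4
  C: 0 + 1(164.5) = 164.5
  B: 579.6 (inert)

164 kmol/h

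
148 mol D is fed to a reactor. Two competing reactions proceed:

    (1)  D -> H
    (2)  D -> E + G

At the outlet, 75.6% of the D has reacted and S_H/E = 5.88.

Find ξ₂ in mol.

Conversion of D: D consumed = 0.756 × 148 = 111.9 mol = 1ξ₁ + 1ξ₂.
Selectivity: 1ξ₁ / (1ξ₂) = 5.88 → ξ₁ = 5.88 ξ₂.
Substitute: (1·5.88 + 1) ξ₂ = 111.9 → ξ₂ = 16.26 mol, ξ₁ = 95.63 mol.
Outlet amounts (n = n₀ + Σ ν·ξ):
  D: 148 − 1(95.63) − 1(16.26) = 36.11
  H: 0 + 1(95.63) = 95.63
  E: 0 + 1(16.26) = 16.26
  G: 0 + 1(16.26) = 16.26

ξ₂ = 16.3 mol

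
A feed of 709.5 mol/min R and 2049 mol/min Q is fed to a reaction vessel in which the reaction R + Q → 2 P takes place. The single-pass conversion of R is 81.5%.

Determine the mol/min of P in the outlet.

1160 mol/min

R reacted = 0.815 × 709.5 = 578.2 mol/min; ν_R = −1, so ξ = 578.2/1 = 578.2 mol/min.
Outlet amounts (n = n₀ + ν ξ):
  R: 709.5 − 1(578.2) = 131.3
  Q: 2049 − 1(578.2) = 1471
  P: 0 + 2(578.2) = 1156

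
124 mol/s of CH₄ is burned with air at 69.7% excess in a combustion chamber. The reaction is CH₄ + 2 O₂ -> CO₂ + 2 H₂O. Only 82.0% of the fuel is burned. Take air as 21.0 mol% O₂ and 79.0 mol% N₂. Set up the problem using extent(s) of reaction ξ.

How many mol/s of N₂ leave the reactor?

Stoichiometric O₂ = 2 × 124 = 248 mol/s; O₂ fed = 248 × 1.697 = 420.9 mol/s.
N₂ fed = 420.9 × 79/21 = 1583 mol/s.
Fuel reacted = 0.82 × 124 → ξ = 101.7 mol/s.
Outlet (n = n₀ + ν ξ):
  CH₄: 124 − 1(101.7) = 22.32
  O₂: 420.9 − 2(101.7) = 217.5
  N₂: 1583 (inert)
  CO₂: 0 + 1(101.7) = 101.7
  H₂O: 0 + 2(101.7) = 203.4

1580 mol/s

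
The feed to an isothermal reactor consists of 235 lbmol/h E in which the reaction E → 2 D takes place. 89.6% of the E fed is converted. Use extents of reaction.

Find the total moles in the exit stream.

446 lbmol/h

E reacted = 0.896 × 235 = 210.6 lbmol/h; ν_E = −1, so ξ = 210.6/1 = 210.6 lbmol/h.
Outlet amounts (n = n₀ + ν ξ):
  E: 235 − 1(210.6) = 24.44
  D: 0 + 2(210.6) = 421.1
Total out = 24.44 + 421.1 = 445.6 lbmol/h.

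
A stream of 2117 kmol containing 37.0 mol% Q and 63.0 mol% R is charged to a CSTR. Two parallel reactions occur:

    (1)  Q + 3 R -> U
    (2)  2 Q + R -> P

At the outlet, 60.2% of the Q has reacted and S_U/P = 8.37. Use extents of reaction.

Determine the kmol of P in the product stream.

Conversion of Q: Q consumed = 0.602 × 783.3 = 471.5 kmol = 1ξ₁ + 2ξ₂.
Selectivity: 1ξ₁ / (1ξ₂) = 8.37 → ξ₁ = 8.37 ξ₂.
Substitute: (1·8.37 + 2) ξ₂ = 471.5 → ξ₂ = 45.47 kmol, ξ₁ = 380.6 kmol.
Outlet amounts (n = n₀ + Σ ν·ξ):
  Q: 783.3 − 1(380.6) − 2(45.47) = 311.7
  R: 1334 − 3(380.6) − 1(45.47) = 146.4
  U: 0 + 1(380.6) = 380.6
  P: 0 + 1(45.47) = 45.47

45.5 kmol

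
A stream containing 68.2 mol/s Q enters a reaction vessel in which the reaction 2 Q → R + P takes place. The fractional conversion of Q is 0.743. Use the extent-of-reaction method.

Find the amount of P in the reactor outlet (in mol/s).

Q reacted = 0.743 × 68.2 = 50.67 mol/s; ν_Q = −2, so ξ = 50.67/2 = 25.34 mol/s.
Outlet amounts (n = n₀ + ν ξ):
  Q: 68.2 − 2(25.34) = 17.53
  R: 0 + 1(25.34) = 25.34
  P: 0 + 1(25.34) = 25.34

25.3 mol/s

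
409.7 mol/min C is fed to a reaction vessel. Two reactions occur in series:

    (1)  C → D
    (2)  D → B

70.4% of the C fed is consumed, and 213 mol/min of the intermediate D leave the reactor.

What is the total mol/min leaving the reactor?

Conversion of C: C consumed = 1ξ₁ = 0.704 × 409.7 → ξ₁ = 288.4 mol/min.
D balance: n_D = 0 + 1ξ₁ − 1ξ₂ = 213 → ξ₂ = (1·288.4 − 213)/1 = 75.43 mol/min.
Outlet amounts (n = n₀ + Σ ν·ξ):
  C: 409.7 − 1(288.4) = 121.3
  D: 0 + 1(288.4) − 1(75.43) = 213
  B: 0 + 1(75.43) = 75.43
Total out = 121.3 + 213 + 75.43 = 409.7 mol/min.

410 mol/min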